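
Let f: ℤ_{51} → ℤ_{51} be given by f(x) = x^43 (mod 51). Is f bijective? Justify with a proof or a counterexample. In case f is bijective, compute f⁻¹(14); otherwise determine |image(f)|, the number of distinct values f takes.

41

Computing x^43 mod 51 for each x (by repeated squaring, reducing mod 51 at every step), the values f(0), f(1), …, f(50) are: 0, 1, 8, 24, 13, 11, 39, 31, 2, 15, 37, 29, 6, 4, 44, 9, 16, 17, 18, 25, 41, 30, 28, 5, 48, 19, 32, 3, 46, 23, 21, 10, 26, 33, 34, 35, 42, 7, 47, 45, 22, 14, 36, 49, 20, 12, 40, 38, 27, 43, 50.
Every element of ℤ_{51} appears exactly once in this list, so f is a bijection, and in particular bijective.
Since f is bijective, we read off the preimage of 14 from the same table: f(41) = 14, so f⁻¹(14) = 41.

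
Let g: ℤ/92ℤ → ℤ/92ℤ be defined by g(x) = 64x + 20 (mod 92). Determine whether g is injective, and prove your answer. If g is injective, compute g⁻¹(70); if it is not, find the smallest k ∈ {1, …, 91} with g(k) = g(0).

By definition, g is injective when g(u) = g(v) forces u = v.
We have gcd(64, 92) = 4 > 1. Taking u = 0 and v = 23: g(0) = 20 and g(23) = 64·23 + 20 = 1492 ≡ 20 (mod 92).
So g(0) = g(23) while 0 ≠ 23, hence g is not injective.
Since g is not injective, we find the least positive k with g(k) = g(0): this means 64k ≡ 0 (mod 92), i.e. 92 ∣ 64k. Since gcd(64, 92) = 4, dividing through by 4 this holds exactly when 23 ∣ 16k, and as gcd(16, 23) = 1, exactly when 23 ∣ k.
The smallest positive such k is 23.

23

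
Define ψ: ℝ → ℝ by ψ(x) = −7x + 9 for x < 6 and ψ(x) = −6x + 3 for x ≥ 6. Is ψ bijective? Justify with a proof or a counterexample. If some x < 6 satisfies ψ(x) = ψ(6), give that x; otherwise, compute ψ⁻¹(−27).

Both pieces are strictly decreasing (slopes −7 and −6), so each is injective on its own interval.
The left piece maps (−∞, 6) onto (−33, ∞); the right piece maps [6, ∞) onto (−∞, −33].
Since −33 = −33, the images partition ℝ: ψ is injective and surjective, hence bijective.
Because the two images are disjoint, no x < 6 has ψ(x) = ψ(6), so we compute ψ⁻¹(−27): −27 lies in (−33, ∞), so solve −7x + 9 = −27: x = (−27 − 9)/(−7) = 36/7.

36/7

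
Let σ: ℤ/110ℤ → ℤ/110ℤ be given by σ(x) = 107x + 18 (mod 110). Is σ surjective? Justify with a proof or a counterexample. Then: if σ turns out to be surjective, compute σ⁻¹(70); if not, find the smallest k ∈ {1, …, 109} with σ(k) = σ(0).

56

Since gcd(107, 110) = 1, 107 is invertible modulo 110. Euclid's algorithm: 110 = 1·107 + 3, 107 = 35·3 + 2, 3 = 1·2 + 1; back-substituting gives 1 = 73·107 − 71·110, so 107⁻¹ ≡ 73 (mod 110).
For any y ∈ ℤ/110ℤ, x = 73(y − 18) mod 110 satisfies σ(x) = 107·73(y − 18) + 18 ≡ y (since 107·73 ≡ 1 mod 110). So every y has a preimage.
Hence σ is surjective.
Since σ is surjective, we compute σ⁻¹(70): solve 107x + 18 ≡ 70 (mod 110), i.e. 107x ≡ 52 (mod 110).
Multiplying by 107⁻¹ = 73 gives x ≡ 73·52 = 3796 = 34·110 + 56 ≡ 56 (mod 110).
Check: σ(56) = 107·56 + 18 = 6010 = 54·110 + 70 ≡ 70 (mod 110).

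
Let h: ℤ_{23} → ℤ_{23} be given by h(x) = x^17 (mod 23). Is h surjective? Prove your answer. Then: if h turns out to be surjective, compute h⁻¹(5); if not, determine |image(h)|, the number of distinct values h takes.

21

Since 23 is prime, the nonzero elements of ℤ_{23} form a cyclic group of order 22.
As gcd(17, 22) = 1, raising to the 17th power is a bijection on this group: if u^17 ≡ v^17 then (uv^{−1})^17 = 1, and the only element of order dividing gcd(17, 22) = 1 is 1, so u = v.
With h(0) = 0 this makes h injective on all of ℤ_{23}, hence bijective (finite equal-size domain and codomain). In particular h is surjective.
Since h is surjective, we find the preimage of 5. The inverse of x ↦ x^17 on (ℤ_{23})^× is x ↦ x^13, because 17·13 = 221 = 10·22 + 1 ≡ 1 (mod 22) and x^{22} = 1 for x ≠ 0 (Fermat). So h⁻¹(5) = 5^13 mod 23.
Repeated squaring mod 23: 5^1 ≡ 5, 5^2 ≡ 5² = 25 ≡ 2, 5^4 ≡ 2² = 4, 5^8 ≡ 4² = 16. Since 13 = 8 + 4 + 1, 5^13 ≡ 16·4·5: 16·4 = 64 ≡ 18, then 18·5 = 90 ≡ 21. So 5^13 ≡ 21 (mod 23).
Hence h⁻¹(5) = 21.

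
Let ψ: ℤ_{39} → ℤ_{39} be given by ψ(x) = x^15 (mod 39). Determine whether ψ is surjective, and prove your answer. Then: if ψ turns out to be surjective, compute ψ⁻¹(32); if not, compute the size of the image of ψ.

15

ψ(2): Repeated squaring mod 39: 2^1 ≡ 2, 2^2 ≡ 2² = 4, 2^4 ≡ 4² = 16, 2^8 ≡ 16² = 256 ≡ 22. Since 15 = 8 + 4 + 2 + 1, 2^15 ≡ 22·16·4·2: 22·16 = 352 ≡ 1, then 1·4 = 4, then 4·2 = 8. So 2^15 ≡ 8 (mod 39).
ψ(5): Repeated squaring mod 39: 5^1 ≡ 5, 5^2 ≡ 5² = 25, 5^4 ≡ 25² = 625 ≡ 1, 5^8 ≡ 1² = 1. Since 15 = 8 + 4 + 2 + 1, 5^15 ≡ 1·1·25·5: 1·1 = 1, then 1·25 = 25, then 25·5 = 125 ≡ 8. So 5^15 ≡ 8 (mod 39).
So ψ(2) = ψ(5) = 8 while 2 ≠ 5, thus ψ is not injective.
A non-injective map from the 39-element set ℤ_{39} to itself takes at most 38 distinct values, so it cannot be surjective. Therefore ψ is not surjective.
Since ψ is not surjective, we determine |image(ψ)|. Computing x^15 mod 39 for each x (by repeated squaring, reducing mod 39 at every step), the values ψ(0), ψ(1), …, ψ(38) are: 0, 1, 8, 27, 25, 8, 21, 31, 5, 27, 25, 5, 12, 13, 14, 21, 1, 38, 21, 34, 5, 18, 1, 38, 18, 25, 26, 27, 34, 14, 12, 34, 8, 18, 31, 14, 12, 31, 38.
The distinct values are {0, 1, 5, 8, 12, 13, 14, 18, 21, 25, 26, 27, 31, 34, 38}; there are 15 of them.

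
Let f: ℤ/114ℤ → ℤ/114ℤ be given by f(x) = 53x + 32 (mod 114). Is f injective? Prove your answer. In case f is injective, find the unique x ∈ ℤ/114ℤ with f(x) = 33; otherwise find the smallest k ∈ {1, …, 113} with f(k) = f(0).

Recall that f is injective when f(x_1) = f(x_2) forces x_1 = x_2.
If f(x_1) = f(x_2), then 53x_1 ≡ 53x_2 (mod 114). Because gcd(53, 114) = 1, we may cancel 53 to get x_1 ≡ x_2 (mod 114).
Thus f is injective.
We now compute 53⁻¹ mod 114 explicitly. Euclid's algorithm: 114 = 2·53 + 8, 53 = 6·8 + 5, 8 = 1·5 + 3, 5 = 1·3 + 2, 3 = 1·2 + 1; back-substituting gives 1 = 71·53 − 33·114, so 53⁻¹ ≡ 71 (mod 114).
Since f is injective, we find f⁻¹(33): we need 53x ≡ 33 − 32 ≡ 1 (mod 114). Using 53⁻¹ = 71: x ≡ 71·1 = 71, so x = 71.
Check: f(71) = 53·71 + 32 = 3795 = 33·114 + 33 ≡ 33 (mod 114).

71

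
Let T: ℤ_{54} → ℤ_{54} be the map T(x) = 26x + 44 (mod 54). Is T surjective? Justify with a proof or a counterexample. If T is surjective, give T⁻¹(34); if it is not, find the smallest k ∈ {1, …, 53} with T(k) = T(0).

Since gcd(26, 54) = 2, we have 26x ≡ 0 (mod 2) for all x, so T(x) ≡ 0 (mod 2).
But 1 ≢ 0 (mod 2), so 1 ∈ ℤ_{54} has no preimage. Thus T is not surjective.
Since T is not surjective, we find the least positive k with T(k) = T(0): this means 26k ≡ 0 (mod 54), i.e. 54 ∣ 26k. Since gcd(26, 54) = 2, dividing through by 2 this holds exactly when 27 ∣ 13k, and as gcd(13, 27) = 1, exactly when 27 ∣ k.
The smallest positive such k is 27.

27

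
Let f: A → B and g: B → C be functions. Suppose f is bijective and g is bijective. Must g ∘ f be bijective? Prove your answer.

Injectivity: if g(f(a)) = g(f(b)) then f(a) = f(b) (g injective) so a = b (f injective).
Surjectivity: for c ∈ C pick b with g(b) = c, then a with f(a) = b; then (g ∘ f)(a) = c.
Hence g ∘ f is bijective.

bijective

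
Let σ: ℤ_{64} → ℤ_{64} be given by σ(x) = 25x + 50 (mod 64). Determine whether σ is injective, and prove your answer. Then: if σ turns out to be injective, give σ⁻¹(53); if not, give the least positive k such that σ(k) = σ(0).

If σ(u) = σ(v), then 25u ≡ 25v (mod 64). Because gcd(25, 64) = 1, we may cancel 25 to get u ≡ v (mod 64).
Thus σ is injective.
We now compute 25⁻¹ mod 64 explicitly. Euclid's algorithm: 64 = 2·25 + 14, 25 = 1·14 + 11, 14 = 1·11 + 3, 11 = 3·3 + 2, 3 = 1·2 + 1; back-substituting gives 1 = 41·25 − 16·64, so 25⁻¹ ≡ 41 (mod 64).
Since σ is injective, we find σ⁻¹(53): we need 25x ≡ 53 − 50 ≡ 3 (mod 64). Using 25⁻¹ = 41: x ≡ 41·3 = 123 = 1·64 + 59, so x = 59.
Check: σ(59) = 25·59 + 50 = 1525 = 23·64 + 53 ≡ 53 (mod 64).

59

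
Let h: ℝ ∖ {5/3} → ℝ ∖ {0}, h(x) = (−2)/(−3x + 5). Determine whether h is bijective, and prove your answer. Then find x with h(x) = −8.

19/12

Suppose h(u) = h(v). Cross-multiplying: (−2)(−3v + 5) = (−2)(−3u + 5).
Expanding both sides and cancelling the symmetric terms leaves −6·(u − v) = 0. Since −6 ≠ 0, u = v. Hence h is injective.
For any y ≠ 0, solving y(−3x + 5) = −2 for x gives a well-defined x ≠ 5/3. So h is surjective.
So h is bijective.
Solving h(x) = −8: cross-multiplying gives −2 = −8(−3x + 5), which rearranges to −24x = −38, so x = 19/12.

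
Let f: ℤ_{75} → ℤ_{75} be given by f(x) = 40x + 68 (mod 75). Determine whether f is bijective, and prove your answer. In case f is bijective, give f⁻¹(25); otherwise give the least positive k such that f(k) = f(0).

15

We have gcd(40, 75) = 5 > 1. Taking a = 0 and b = 15: f(0) = 68 and f(15) = 40·15 + 68 = 668 ≡ 68 (mod 75).
So f(0) = f(15) while 0 ≠ 15, therefore f is not injective, hence not bijective.
Since f is not bijective, we find the least positive k with f(k) = f(0): this means 40k ≡ 0 (mod 75), i.e. 75 ∣ 40k. Since gcd(40, 75) = 5, dividing through by 5 this holds exactly when 15 ∣ 8k, and as gcd(8, 15) = 1, exactly when 15 ∣ k.
The smallest positive such k is 15.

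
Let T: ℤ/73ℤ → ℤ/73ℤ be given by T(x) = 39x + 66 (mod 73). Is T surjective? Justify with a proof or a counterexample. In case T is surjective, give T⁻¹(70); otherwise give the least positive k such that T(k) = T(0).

Since gcd(39, 73) = 1, 39 is invertible modulo 73. Euclid's algorithm: 73 = 1·39 + 34, 39 = 1·34 + 5, 34 = 6·5 + 4, 5 = 1·4 + 1; back-substituting gives 1 = 15·39 − 8·73, so 39⁻¹ ≡ 15 (mod 73).
Then y ↦ 15(y − 66) is a two-sided inverse to T, so every y ∈ ℤ/73ℤ has a preimage.
Therefore T is surjective.
Since T is surjective, we compute T⁻¹(70): solve 39x + 66 ≡ 70 (mod 73), i.e. 39x ≡ 4 (mod 73).
Multiplying by 39⁻¹ = 15 gives x ≡ 15·4 = 60 ≡ 60 (mod 73).
Check: T(60) = 39·60 + 66 = 2406 = 32·73 + 70 ≡ 70 (mod 73).

60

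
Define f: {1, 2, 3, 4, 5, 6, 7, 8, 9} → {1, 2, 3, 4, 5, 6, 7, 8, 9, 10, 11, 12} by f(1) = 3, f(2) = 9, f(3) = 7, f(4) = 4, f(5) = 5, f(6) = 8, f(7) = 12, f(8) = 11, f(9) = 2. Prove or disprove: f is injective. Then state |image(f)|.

9

The values f(1), …, f(9) are 3, 9, 7, 4, 5, 8, 12, 11, 2 — all distinct.
So f(a) = f(b) only when a = b, and f is injective.
The image of f is {2, 3, 4, 5, 7, 8, 9, 11, 12}, which has 9 elements.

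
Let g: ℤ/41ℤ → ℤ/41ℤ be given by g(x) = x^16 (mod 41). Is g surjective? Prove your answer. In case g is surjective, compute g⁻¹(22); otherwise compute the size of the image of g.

6

g(1) = 1^16 = 1.
g(3): Repeated squaring mod 41: 3^1 ≡ 3, 3^2 ≡ 3² = 9, 3^4 ≡ 9² = 81 ≡ 40, 3^8 ≡ 40² = 1600 ≡ 1, 3^16 ≡ 1² = 1. So 3^16 ≡ 1 (mod 41).
So g(1) = g(3) = 1 while 1 ≠ 3, therefore g is not injective.
A non-injective map from the 41-element set ℤ/41ℤ to itself takes at most 40 distinct values, so it cannot be surjective. Therefore g is not surjective.
Since g is not surjective, we determine |image(g)|. Computing x^16 mod 41 for each x (by repeated squaring, reducing mod 41 at every step), the values g(0), g(1), …, g(40) are: 0, 1, 18, 1, 37, 37, 18, 16, 10, 1, 10, 10, 37, 18, 1, 37, 16, 10, 18, 16, 16, 16, 16, 18, 10, 16, 37, 1, 18, 37, 10, 10, 1, 10, 16, 18, 37, 37, 1, 18, 1.
The distinct values are {0, 1, 10, 16, 18, 37}; there are 6 of them.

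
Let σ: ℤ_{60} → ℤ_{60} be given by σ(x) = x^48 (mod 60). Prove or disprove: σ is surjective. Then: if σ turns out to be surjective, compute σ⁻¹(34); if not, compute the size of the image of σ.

8

σ(2): Repeated squaring mod 60: 2^1 ≡ 2, 2^2 ≡ 2² = 4, 2^4 ≡ 4² = 16, 2^8 ≡ 16² = 256 ≡ 16, 2^16 ≡ 16² = 256 ≡ 16, 2^32 ≡ 16² = 256 ≡ 16. Since 48 = 32 + 16, 2^48 ≡ 16·16: 16·16 = 256 ≡ 16. So 2^48 ≡ 16 (mod 60).
σ(4): Repeated squaring mod 60: 4^1 ≡ 4, 4^2 ≡ 4² = 16, 4^4 ≡ 16² = 256 ≡ 16, 4^8 ≡ 16² = 256 ≡ 16, 4^16 ≡ 16² = 256 ≡ 16, 4^32 ≡ 16² = 256 ≡ 16. Since 48 = 32 + 16, 4^48 ≡ 16·16: 16·16 = 256 ≡ 16. So 4^48 ≡ 16 (mod 60).
So σ(2) = σ(4) = 16 while 2 ≠ 4, thus σ is not injective.
A non-injective map from the 60-element set ℤ_{60} to itself takes at most 59 distinct values, so it cannot be surjective. Therefore σ is not surjective.
Since σ is not surjective, we determine |image(σ)|. Computing x^48 mod 60 for each x (by repeated squaring, reducing mod 60 at every step), the values σ(0), σ(1), …, σ(59) are: 0, 1, 16, 21, 16, 25, 36, 1, 16, 21, 40, 1, 36, 1, 16, 45, 16, 1, 36, 1, 40, 21, 16, 1, 36, 25, 16, 21, 16, 1, 0, 1, 16, 21, 16, 25, 36, 1, 16, 21, 40, 1, 36, 1, 16, 45, 16, 1, 36, 1, 40, 21, 16, 1, 36, 25, 16, 21, 16, 1.
The distinct values are {0, 1, 16, 21, 25, 36, 40, 45}; there are 8 of them.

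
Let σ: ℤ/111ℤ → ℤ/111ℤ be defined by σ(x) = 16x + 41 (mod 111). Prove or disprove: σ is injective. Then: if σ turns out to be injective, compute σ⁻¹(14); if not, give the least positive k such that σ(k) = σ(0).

33

If σ(u) = σ(v), then 16u ≡ 16v (mod 111). Because gcd(16, 111) = 1, we may cancel 16 to get u ≡ v (mod 111).
Hence σ is injective.
We now compute 16⁻¹ mod 111 explicitly. Euclid's algorithm: 111 = 6·16 + 15, 16 = 1·15 + 1; back-substituting gives 1 = 7·16 − 1·111, so 16⁻¹ ≡ 7 (mod 111).
Since σ is injective, we find σ⁻¹(14): we need 16x ≡ 14 − 41 ≡ 84 (mod 111). Using 16⁻¹ = 7: x ≡ 7·84 = 588 = 5·111 + 33, so x = 33.
Check: σ(33) = 16·33 + 41 = 569 = 5·111 + 14 ≡ 14 (mod 111).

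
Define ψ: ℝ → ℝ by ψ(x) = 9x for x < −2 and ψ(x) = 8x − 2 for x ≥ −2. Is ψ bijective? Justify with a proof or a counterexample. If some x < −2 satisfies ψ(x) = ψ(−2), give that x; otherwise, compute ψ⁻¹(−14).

-3/2

Both pieces are strictly increasing (slopes 9 and 8), so each is injective on its own interval.
The left piece maps (−∞, −2) onto (−∞, −18); the right piece maps [−2, ∞) onto [−18, ∞).
Since −18 = −18, the images partition ℝ: ψ is injective and surjective, hence bijective.
Because the two images are disjoint, no x < −2 has ψ(x) = ψ(−2), so we compute ψ⁻¹(−14): −14 lies in [−18, ∞), so solve 8x − 2 = −14: x = (−14 + 2)/8 = −3/2.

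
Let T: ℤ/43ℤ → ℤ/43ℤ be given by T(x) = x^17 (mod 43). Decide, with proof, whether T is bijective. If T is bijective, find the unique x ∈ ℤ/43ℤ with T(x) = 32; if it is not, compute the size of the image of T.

Since 43 is prime, the nonzero elements of ℤ/43ℤ form a cyclic group of order 42.
As gcd(17, 42) = 1, raising to the 17th power is a bijection on this group: if x_1^17 ≡ x_2^17 then (x_1x_2^{−1})^17 = 1, and the only element of order dividing gcd(17, 42) = 1 is 1, so x_1 = x_2.
With T(0) = 0 this makes T injective on all of ℤ/43ℤ, hence bijective (finite equal-size domain and codomain). In particular T is bijective.
Since T is bijective, we find the preimage of 32. The inverse of x ↦ x^17 on (ℤ/43ℤ)^× is x ↦ x^5, because 17·5 = 85 = 2·42 + 1 ≡ 1 (mod 42) and x^{42} = 1 for x ≠ 0 (Fermat). So T⁻¹(32) = 32^5 mod 43.
Repeated squaring mod 43: 32^1 ≡ 32, 32^2 ≡ 32² = 1024 ≡ 35, 32^4 ≡ 35² = 1225 ≡ 21. Since 5 = 4 + 1, 32^5 ≡ 21·32: 21·32 = 672 ≡ 27. So 32^5 ≡ 27 (mod 43).
Hence T⁻¹(32) = 27.

27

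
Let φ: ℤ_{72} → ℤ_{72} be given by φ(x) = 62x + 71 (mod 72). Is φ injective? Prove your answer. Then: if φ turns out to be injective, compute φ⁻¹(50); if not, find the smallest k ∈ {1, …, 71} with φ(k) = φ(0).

We have gcd(62, 72) = 2 > 1. Taking x_1 = 0 and x_2 = 36: φ(0) = 71 and φ(36) = 62·36 + 71 = 2303 ≡ 71 (mod 72).
So φ(0) = φ(36) while 0 ≠ 36, so φ is not injective.
Since φ is not injective, we find the least positive k with φ(k) = φ(0): this means 62k ≡ 0 (mod 72), i.e. 72 ∣ 62k. Since gcd(62, 72) = 2, dividing through by 2 this holds exactly when 36 ∣ 31k, and as gcd(31, 36) = 1, exactly when 36 ∣ k.
The smallest positive such k is 36.

36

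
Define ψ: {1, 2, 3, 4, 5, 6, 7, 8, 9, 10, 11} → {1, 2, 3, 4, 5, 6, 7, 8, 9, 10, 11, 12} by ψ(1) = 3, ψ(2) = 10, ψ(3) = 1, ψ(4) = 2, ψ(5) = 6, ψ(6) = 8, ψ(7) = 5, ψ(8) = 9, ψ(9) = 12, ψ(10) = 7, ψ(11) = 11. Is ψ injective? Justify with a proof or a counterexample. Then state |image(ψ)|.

The values ψ(1), …, ψ(11) are 3, 10, 1, 2, 6, 8, 5, 9, 12, 7, 11 — all distinct.
So ψ(u) = ψ(v) only when u = v, and ψ is injective.
The image of ψ is {1, 2, 3, 5, 6, 7, 8, 9, 10, 11, 12}, which has 11 elements.

11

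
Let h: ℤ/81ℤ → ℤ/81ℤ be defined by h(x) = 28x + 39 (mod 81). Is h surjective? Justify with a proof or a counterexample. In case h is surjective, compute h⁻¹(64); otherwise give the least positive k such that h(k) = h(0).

Since gcd(28, 81) = 1, 28 is invertible modulo 81. Euclid's algorithm: 81 = 2·28 + 25, 28 = 1·25 + 3, 25 = 8·3 + 1; back-substituting gives 1 = 55·28 − 19·81, so 28⁻¹ ≡ 55 (mod 81).
For any y ∈ ℤ/81ℤ, x = 55(y − 39) mod 81 satisfies h(x) = 28·55(y − 39) + 39 ≡ y (since 28·55 ≡ 1 mod 81). So every y has a preimage.
So h is surjective.
Since h is surjective, we find h⁻¹(64): we need 28x ≡ 64 − 39 ≡ 25 (mod 81). Using 28⁻¹ = 55: x ≡ 55·25 = 1375 = 16·81 + 79, so x = 79.
Check: h(79) = 28·79 + 39 = 2251 = 27·81 + 64 ≡ 64 (mod 81).

79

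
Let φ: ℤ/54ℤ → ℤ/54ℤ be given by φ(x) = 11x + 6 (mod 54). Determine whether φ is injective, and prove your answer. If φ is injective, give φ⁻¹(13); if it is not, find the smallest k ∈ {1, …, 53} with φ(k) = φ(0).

35

If φ(s) = φ(t), then 11s ≡ 11t (mod 54). Because gcd(11, 54) = 1, we may cancel 11 to get s ≡ t (mod 54).
Hence φ is injective.
We now compute 11⁻¹ mod 54 explicitly. Euclid's algorithm: 54 = 4·11 + 10, 11 = 1·10 + 1; back-substituting gives 1 = 5·11 − 1·54, so 11⁻¹ ≡ 5 (mod 54).
Since φ is injective, we compute φ⁻¹(13): solve 11x + 6 ≡ 13 (mod 54), i.e. 11x ≡ 7 (mod 54).
Multiplying by 11⁻¹ = 5 gives x ≡ 5·7 = 35 ≡ 35 (mod 54).
Check: φ(35) = 11·35 + 6 = 391 = 7·54 + 13 ≡ 13 (mod 54).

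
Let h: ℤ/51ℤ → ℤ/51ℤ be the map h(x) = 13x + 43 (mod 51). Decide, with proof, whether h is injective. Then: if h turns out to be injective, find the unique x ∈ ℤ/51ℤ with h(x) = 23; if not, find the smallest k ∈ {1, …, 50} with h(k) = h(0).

22

Recall that h is injective if h(x_1) = h(x_2) implies x_1 = x_2.
Suppose h(x_1) = h(x_2) in ℤ/51ℤ. Then 13x_1 + 43 ≡ 13x_2 + 43 (mod 51), hence 13(x_1 − x_2) ≡ 0 (mod 51).
Since gcd(13, 51) = 1, 13 is invertible modulo 51, so x_1 − x_2 ≡ 0 (mod 51), i.e. x_1 = x_2.
Therefore h is injective.
We now compute 13⁻¹ mod 51 explicitly. Euclid's algorithm: 51 = 3·13 + 12, 13 = 1·12 + 1; back-substituting gives 1 = 4·13 − 1·51, so 13⁻¹ ≡ 4 (mod 51).
Since h is injective, we compute h⁻¹(23): solve 13x + 43 ≡ 23 (mod 51), i.e. 13x ≡ 31 (mod 51).
Multiplying by 13⁻¹ = 4 gives x ≡ 4·31 = 124 = 2·51 + 22 ≡ 22 (mod 51).
Check: h(22) = 13·22 + 43 = 329 = 6·51 + 23 ≡ 23 (mod 51).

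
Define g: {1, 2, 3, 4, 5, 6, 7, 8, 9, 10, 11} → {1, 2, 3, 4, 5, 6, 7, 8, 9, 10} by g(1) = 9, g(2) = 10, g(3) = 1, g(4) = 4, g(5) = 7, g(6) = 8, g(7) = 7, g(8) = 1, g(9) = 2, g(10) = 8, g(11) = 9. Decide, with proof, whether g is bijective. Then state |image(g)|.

7

g(5) = 7 = g(7) with 5 ≠ 7, so g is not injective, hence not bijective.
The image of g is {1, 2, 4, 7, 8, 9, 10}, which has 7 elements.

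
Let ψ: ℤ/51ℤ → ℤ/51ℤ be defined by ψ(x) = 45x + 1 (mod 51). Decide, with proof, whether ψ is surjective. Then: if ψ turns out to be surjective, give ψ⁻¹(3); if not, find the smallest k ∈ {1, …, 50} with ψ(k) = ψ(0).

Since gcd(45, 51) = 3, we have 45x ≡ 0 (mod 3) for all x, so ψ(x) ≡ 1 (mod 3).
But 0 ≢ 1 (mod 3), so 0 ∈ ℤ/51ℤ has no preimage. Hence ψ is not surjective.
Since ψ is not surjective, we find the least positive k with ψ(k) = ψ(0): this means 45k ≡ 0 (mod 51), i.e. 51 ∣ 45k. Since gcd(45, 51) = 3, dividing through by 3 this holds exactly when 17 ∣ 15k, and as gcd(15, 17) = 1, exactly when 17 ∣ k.
The smallest positive such k is 17.

17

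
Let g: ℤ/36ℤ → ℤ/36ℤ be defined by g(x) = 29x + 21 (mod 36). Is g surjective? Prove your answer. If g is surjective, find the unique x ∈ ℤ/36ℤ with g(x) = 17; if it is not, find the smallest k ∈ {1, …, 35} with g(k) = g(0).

16

By definition, surjectivity means every element of the codomain has a preimage under g.
Since gcd(29, 36) = 1, 29 is invertible modulo 36. Euclid's algorithm: 36 = 1·29 + 7, 29 = 4·7 + 1; back-substituting gives 1 = 5·29 − 4·36, so 29⁻¹ ≡ 5 (mod 36).
For any y ∈ ℤ/36ℤ, x = 5(y − 21) mod 36 satisfies g(x) = 29·5(y − 21) + 21 ≡ y (since 29·5 ≡ 1 mod 36). So every y has a preimage.
Therefore g is surjective.
Since g is surjective, we compute g⁻¹(17): solve 29x + 21 ≡ 17 (mod 36), i.e. 29x ≡ 32 (mod 36).
Multiplying by 29⁻¹ = 5 gives x ≡ 5·32 = 160 = 4·36 + 16 ≡ 16 (mod 36).
Check: g(16) = 29·16 + 21 = 485 = 13·36 + 17 ≡ 17 (mod 36).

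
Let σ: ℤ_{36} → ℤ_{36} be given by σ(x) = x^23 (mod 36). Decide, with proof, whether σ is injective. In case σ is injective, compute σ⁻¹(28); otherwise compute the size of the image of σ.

21

σ(0) = 0^23 = 0.
σ(6): Repeated squaring mod 36: 6^1 ≡ 6, 6^2 ≡ 6² = 36 ≡ 0, 6^4 ≡ 0² = 0, 6^8 ≡ 0² = 0, 6^16 ≡ 0² = 0. Since 23 = 16 + 4 + 2 + 1, 6^23 ≡ 0·0·0·6: 0·0 = 0, then 0·0 = 0, then 0·6 = 0. So 6^23 ≡ 0 (mod 36).
So σ(0) = σ(6) = 0 while 0 ≠ 6, hence σ is not injective.
Since σ is not injective, we determine |image(σ)|. Computing x^23 mod 36 for each x (by repeated squaring, reducing mod 36 at every step), the values σ(0), σ(1), …, σ(35) are: 0, 1, 32, 27, 16, 29, 0, 31, 8, 9, 28, 23, 0, 25, 20, 27, 4, 17, 0, 19, 32, 9, 16, 11, 0, 13, 8, 27, 28, 5, 0, 7, 20, 9, 4, 35.
The distinct values are {0, 1, 4, 5, 7, 8, 9, 11, 13, 16, 17, 19, 20, 23, 25, 27, 28, 29, 31, 32, 35}; there are 21 of them.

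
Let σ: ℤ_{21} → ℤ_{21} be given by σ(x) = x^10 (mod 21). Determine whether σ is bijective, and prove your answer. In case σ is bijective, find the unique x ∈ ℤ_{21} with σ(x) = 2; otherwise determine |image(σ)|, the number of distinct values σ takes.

8

σ(2): Repeated squaring mod 21: 2^1 ≡ 2, 2^2 ≡ 2² = 4, 2^4 ≡ 4² = 16, 2^8 ≡ 16² = 256 ≡ 4. Since 10 = 8 + 2, 2^10 ≡ 4·4: 4·4 = 16. So 2^10 ≡ 16 (mod 21).
σ(5): Repeated squaring mod 21: 5^1 ≡ 5, 5^2 ≡ 5² = 25 ≡ 4, 5^4 ≡ 4² = 16, 5^8 ≡ 16² = 256 ≡ 4. Since 10 = 8 + 2, 5^10 ≡ 4·4: 4·4 = 16. So 5^10 ≡ 16 (mod 21).
So σ(2) = σ(5) = 16 while 2 ≠ 5, hence σ is not injective, hence not bijective.
Since σ is not bijective, we determine |image(σ)|. Computing x^10 mod 21 for each x (by repeated squaring, reducing mod 21 at every step), the values σ(0), σ(1), …, σ(20) are: 0, 1, 16, 18, 4, 16, 15, 7, 1, 9, 4, 4, 9, 1, 7, 15, 16, 4, 18, 16, 1.
The distinct values are {0, 1, 4, 7, 9, 15, 16, 18}; there are 8 of them.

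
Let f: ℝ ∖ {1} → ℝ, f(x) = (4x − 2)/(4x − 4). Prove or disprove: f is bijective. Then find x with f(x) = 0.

If f(x) = 1, cross-multiplying gives 4(4x − 2) = 4(4x − 4), which simplifies to −8 = −16 — false.  So 1 has no preimage and f is not surjective.
Thus f is not bijective.
Solving f(x) = 0: cross-multiplying gives 4x − 2 = 0(4x − 4), which rearranges to 4x = 2, so x = 1/2.

1/2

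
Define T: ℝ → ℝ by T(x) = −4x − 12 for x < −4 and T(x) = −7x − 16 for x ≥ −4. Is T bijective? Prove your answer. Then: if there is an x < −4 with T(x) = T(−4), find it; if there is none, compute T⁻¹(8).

-6

Both pieces are strictly decreasing (slopes −4 and −7), so each is injective on its own interval.
The left piece maps (−∞, −4) onto (4, ∞); the right piece maps [−4, ∞) onto (−∞, 12].
These images overlap. In particular T(−4) = 12 (right piece), and solving −4x − 12 = 12 on the left piece gives x = −6 < −4.
So T(−6) = T(−4) with −6 ≠ −4, and T is not injective, hence not bijective. This x = −6 is the requested value below −4.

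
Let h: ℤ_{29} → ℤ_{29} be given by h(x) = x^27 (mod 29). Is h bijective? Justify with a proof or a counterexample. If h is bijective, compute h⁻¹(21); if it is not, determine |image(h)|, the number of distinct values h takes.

18

Since 29 is prime, the nonzero elements of ℤ_{29} form a cyclic group of order 28.
As gcd(27, 28) = 1, raising to the 27th power is a bijection on this group: if a^27 ≡ b^27 then (ab^{−1})^27 = 1, and the only element of order dividing gcd(27, 28) = 1 is 1, so a = b.
With h(0) = 0 this makes h injective on all of ℤ_{29}, hence bijective (finite equal-size domain and codomain). In particular h is bijective.
Since h is bijective, we find the preimage of 21. The inverse of x ↦ x^27 on (ℤ_{29})^× is x ↦ x^27, because 27·27 = 729 = 26·28 + 1 ≡ 1 (mod 28) and x^{28} = 1 for x ≠ 0 (Fermat). So h⁻¹(21) = 21^27 mod 29.
Repeated squaring mod 29: 21^1 ≡ 21, 21^2 ≡ 21² = 441 ≡ 6, 21^4 ≡ 6² = 36 ≡ 7, 21^8 ≡ 7² = 49 ≡ 20, 21^16 ≡ 20² = 400 ≡ 23. Since 27 = 16 + 8 + 2 + 1, 21^27 ≡ 23·20·6·21: 23·20 = 460 ≡ 25, then 25·6 = 150 ≡ 5, then 5·21 = 105 ≡ 18. So 21^27 ≡ 18 (mod 29).
Hence h⁻¹(21) = 18.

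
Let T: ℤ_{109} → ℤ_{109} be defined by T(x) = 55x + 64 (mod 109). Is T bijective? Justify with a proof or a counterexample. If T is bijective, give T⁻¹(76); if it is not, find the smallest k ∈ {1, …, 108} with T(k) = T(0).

Recall that T is injective when T(u) = T(v) forces u = v.
If T(u) = T(v), then 55u ≡ 55v (mod 109). Because gcd(55, 109) = 1, we may cancel 55 to get u ≡ v (mod 109).
We now compute 55⁻¹ mod 109 explicitly. Euclid's algorithm: 109 = 1·55 + 54, 55 = 1·54 + 1; back-substituting gives 1 = 2·55 − 1·109, so 55⁻¹ ≡ 2 (mod 109).
For any y ∈ ℤ_{109}, x = 2(y − 64) mod 109 satisfies T(x) = 55·2(y − 64) + 64 ≡ y (since 55·2 ≡ 1 mod 109). So every y has a preimage.
Hence T is bijective.
Since T is bijective, we compute T⁻¹(76): solve 55x + 64 ≡ 76 (mod 109), i.e. 55x ≡ 12 (mod 109).
Multiplying by 55⁻¹ = 2 gives x ≡ 2·12 = 24 ≡ 24 (mod 109).
Check: T(24) = 55·24 + 64 = 1384 = 12·109 + 76 ≡ 76 (mod 109).

24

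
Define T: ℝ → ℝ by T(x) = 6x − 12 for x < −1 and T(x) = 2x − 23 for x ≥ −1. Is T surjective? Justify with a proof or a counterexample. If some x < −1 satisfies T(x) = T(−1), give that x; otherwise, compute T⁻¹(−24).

Both pieces are strictly increasing (slopes 6 and 2), so each is injective on its own interval.
The left piece maps (−∞, −1) onto (−∞, −18); the right piece maps [−1, ∞) onto [−25, ∞).
The union (−∞, −18) ∪ [−25, ∞) covers ℝ, so T is surjective.
For the follow-up: the images overlap, so an x < −1 with T(x) = T(−1) exists. T(−1) = −25; solving 6x − 12 = −25 for x < −1 gives x = (−25 + 12)/6 = −13/6.

-13/6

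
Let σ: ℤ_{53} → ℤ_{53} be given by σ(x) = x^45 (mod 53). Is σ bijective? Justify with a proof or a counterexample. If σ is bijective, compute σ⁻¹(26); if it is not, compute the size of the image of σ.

Since 53 is prime, the nonzero elements of ℤ_{53} form a cyclic group of order 52.
As gcd(45, 52) = 1, raising to the 45th power is a bijection on this group: if u^45 ≡ v^45 then (uv^{−1})^45 = 1, and the only element of order dividing gcd(45, 52) = 1 is 1, so u = v.
With σ(0) = 0 this makes σ injective on all of ℤ_{53}, hence bijective (finite equal-size domain and codomain). In particular σ is bijective.
Since σ is bijective, we find the preimage of 26. The inverse of x ↦ x^45 on (ℤ_{53})^× is x ↦ x^37, because 45·37 = 1665 = 32·52 + 1 ≡ 1 (mod 52) and x^{52} = 1 for x ≠ 0 (Fermat). So σ⁻¹(26) = 26^37 mod 53.
Repeated squaring mod 53: 26^1 ≡ 26, 26^2 ≡ 26² = 676 ≡ 40, 26^4 ≡ 40² = 1600 ≡ 10, 26^8 ≡ 10² = 100 ≡ 47, 26^16 ≡ 47² = 2209 ≡ 36, 26^32 ≡ 36² = 1296 ≡ 24. Since 37 = 32 + 4 + 1, 26^37 ≡ 24·10·26: 24·10 = 240 ≡ 28, then 28·26 = 728 ≡ 39. So 26^37 ≡ 39 (mod 53).
Hence σ⁻¹(26) = 39.

39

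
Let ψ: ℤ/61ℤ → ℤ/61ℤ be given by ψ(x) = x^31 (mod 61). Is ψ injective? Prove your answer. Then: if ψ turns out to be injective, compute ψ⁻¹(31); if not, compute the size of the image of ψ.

30

Since 61 is prime, the nonzero elements of ℤ/61ℤ form a cyclic group of order 60.
As gcd(31, 60) = 1, raising to the 31st power is a bijection on this group: if x_1^31 ≡ x_2^31 then (x_1x_2^{−1})^31 = 1, and the only element of order dividing gcd(31, 60) = 1 is 1, so x_1 = x_2.
With ψ(0) = 0 this makes ψ injective on all of ℤ/61ℤ, hence bijective (finite equal-size domain and codomain). In particular ψ is injective.
Since ψ is injective, we find the preimage of 31. The inverse of x ↦ x^31 on (ℤ/61ℤ)^× is x ↦ x^31, because 31·31 = 961 = 16·60 + 1 ≡ 1 (mod 60) and x^{60} = 1 for x ≠ 0 (Fermat). So ψ⁻¹(31) = 31^31 mod 61.
Repeated squaring mod 61: 31^1 ≡ 31, 31^2 ≡ 31² = 961 ≡ 46, 31^4 ≡ 46² = 2116 ≡ 42, 31^8 ≡ 42² = 1764 ≡ 56, 31^16 ≡ 56² = 3136 ≡ 25. Since 31 = 16 + 8 + 4 + 2 + 1, 31^31 ≡ 25·56·42·46·31: 25·56 = 1400 ≡ 58, then 58·42 = 2436 ≡ 57, then 57·46 = 2622 ≡ 60, then 60·31 = 1860 ≡ 30. So 31^31 ≡ 30 (mod 61).
Hence ψ⁻¹(31) = 30.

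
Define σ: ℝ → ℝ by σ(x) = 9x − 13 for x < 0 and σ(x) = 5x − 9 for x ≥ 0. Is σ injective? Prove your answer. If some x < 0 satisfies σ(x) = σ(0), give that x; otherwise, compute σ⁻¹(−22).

-1

Both pieces are strictly increasing (slopes 9 and 5), so each is injective on its own interval.
The left piece maps (−∞, 0) onto (−∞, −13); the right piece maps [0, ∞) onto [−9, ∞).
These images are disjoint, so no value is attained by both pieces. Thus σ is injective.
Because the two images are disjoint, no x < 0 has σ(x) = σ(0), so we compute σ⁻¹(−22): −22 lies in (−∞, −13), so solve 9x − 13 = −22: x = (−22 + 13)/9 = −1.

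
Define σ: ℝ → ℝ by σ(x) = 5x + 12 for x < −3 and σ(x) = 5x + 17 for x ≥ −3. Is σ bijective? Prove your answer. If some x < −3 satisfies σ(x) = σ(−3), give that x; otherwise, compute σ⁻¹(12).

-1

Both pieces are strictly increasing (slopes 5 and 5), so each is injective on its own interval.
The left piece maps (−∞, −3) onto (−∞, −3); the right piece maps [−3, ∞) onto [2, ∞).
The images leave a gap (−3 has no preimage), so σ is not surjective, hence not bijective.
Because the two images are disjoint, no x < −3 has σ(x) = σ(−3), so we compute σ⁻¹(12): 12 lies in [2, ∞), so solve 5x + 17 = 12: x = (12 − 17)/5 = −1.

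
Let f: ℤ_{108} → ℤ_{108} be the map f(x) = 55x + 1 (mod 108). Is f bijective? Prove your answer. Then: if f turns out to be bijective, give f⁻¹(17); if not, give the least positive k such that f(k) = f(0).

16

Recall: f is injective if f(u) = f(v) implies u = v.
If f(u) = f(v), then 55u ≡ 55v (mod 108). Because gcd(55, 108) = 1, we may cancel 55 to get u ≡ v (mod 108).
We now compute 55⁻¹ mod 108 explicitly. Euclid's algorithm: 108 = 1·55 + 53, 55 = 1·53 + 2, 53 = 26·2 + 1; back-substituting gives 1 = 55·55 − 28·108, so 55⁻¹ ≡ 55 (mod 108).
For any y ∈ ℤ_{108}, x = 55(y − 1) mod 108 satisfies f(x) = 55·55(y − 1) + 1 ≡ y (since 55·55 ≡ 1 mod 108). So every y has a preimage.
Hence f is bijective.
Since f is bijective, we find f⁻¹(17): we need 55x ≡ 17 − 1 ≡ 16 (mod 108). Using 55⁻¹ = 55: x ≡ 55·16 = 880 = 8·108 + 16, so x = 16.
Check: f(16) = 55·16 + 1 = 881 = 8·108 + 17 ≡ 17 (mod 108).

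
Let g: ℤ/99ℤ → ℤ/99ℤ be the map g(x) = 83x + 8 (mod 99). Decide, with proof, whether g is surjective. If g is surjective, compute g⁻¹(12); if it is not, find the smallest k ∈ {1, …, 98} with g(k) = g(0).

Recall that surjectivity means every element of the codomain has a preimage under g.
Since gcd(83, 99) = 1, 83 is invertible modulo 99. Euclid's algorithm: 99 = 1·83 + 16, 83 = 5·16 + 3, 16 = 5·3 + 1; back-substituting gives 1 = 68·83 − 57·99, so 83⁻¹ ≡ 68 (mod 99).
Then y ↦ 68(y − 8) is a two-sided inverse to g, so every y ∈ ℤ/99ℤ has a preimage.
Thus g is surjective.
Since g is surjective, we find g⁻¹(12): we need 83x ≡ 12 − 8 ≡ 4 (mod 99). Using 83⁻¹ = 68: x ≡ 68·4 = 272 = 2·99 + 74, so x = 74.
Check: g(74) = 83·74 + 8 = 6150 = 62·99 + 12 ≡ 12 (mod 99).

74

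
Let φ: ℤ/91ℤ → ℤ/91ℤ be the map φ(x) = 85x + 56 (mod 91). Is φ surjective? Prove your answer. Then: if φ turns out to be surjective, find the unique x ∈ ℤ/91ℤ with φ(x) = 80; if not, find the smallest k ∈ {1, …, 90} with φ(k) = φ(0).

87

Since gcd(85, 91) = 1, 85 is invertible modulo 91. Euclid's algorithm: 91 = 1·85 + 6, 85 = 14·6 + 1; back-substituting gives 1 = 15·85 − 14·91, so 85⁻¹ ≡ 15 (mod 91).
For any y ∈ ℤ/91ℤ, x = 15(y − 56) mod 91 satisfies φ(x) = 85·15(y − 56) + 56 ≡ y (since 85·15 ≡ 1 mod 91). So every y has a preimage.
So φ is surjective.
Since φ is surjective, we find φ⁻¹(80): we need 85x ≡ 80 − 56 ≡ 24 (mod 91). Using 85⁻¹ = 15: x ≡ 15·24 = 360 = 3·91 + 87, so x = 87.
Check: φ(87) = 85·87 + 56 = 7451 = 81·91 + 80 ≡ 80 (mod 91).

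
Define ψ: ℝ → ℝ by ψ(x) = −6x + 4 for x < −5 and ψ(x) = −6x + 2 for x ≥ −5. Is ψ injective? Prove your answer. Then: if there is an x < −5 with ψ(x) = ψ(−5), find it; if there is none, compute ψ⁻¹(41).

-37/6

Both pieces are strictly decreasing (slopes −6 and −6), so each is injective on its own interval.
The left piece maps (−∞, −5) onto (34, ∞); the right piece maps [−5, ∞) onto (−∞, 32].
These images are disjoint, so no value is attained by both pieces. Therefore ψ is injective.
Because the two images are disjoint, no x < −5 has ψ(x) = ψ(−5), so we compute ψ⁻¹(41): 41 lies in (34, ∞), so solve −6x + 4 = 41: x = (41 − 4)/(−6) = −37/6.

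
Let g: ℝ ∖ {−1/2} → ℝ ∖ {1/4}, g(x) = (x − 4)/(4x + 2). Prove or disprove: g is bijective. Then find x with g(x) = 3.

-10/11

Suppose g(x_1) = g(x_2). Cross-multiplying: (x_1 − 4)(4x_2 + 2) = (x_2 − 4)(4x_1 + 2).
Expanding both sides and cancelling the symmetric terms leaves 18·(x_1 − x_2) = 0. Since 18 ≠ 0, x_1 = x_2. Therefore g is injective.
For any y ≠ 1/4, solving y(4x + 2) = x − 4 for x gives a well-defined x ≠ −1/2. So g is surjective.
Hence g is bijective.
Solving g(x) = 3: cross-multiplying gives x − 4 = 3(4x + 2), which rearranges to −11x = 10, so x = −10/11.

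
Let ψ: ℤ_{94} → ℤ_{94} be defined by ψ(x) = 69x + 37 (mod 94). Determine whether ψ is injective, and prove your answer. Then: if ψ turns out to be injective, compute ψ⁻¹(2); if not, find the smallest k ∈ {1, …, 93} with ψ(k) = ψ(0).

Suppose ψ(x_1) = ψ(x_2) in ℤ_{94}. Then 69x_1 + 37 ≡ 69x_2 + 37 (mod 94), hence 69(x_1 − x_2) ≡ 0 (mod 94).
Since gcd(69, 94) = 1, 69 is invertible modulo 94, hence x_1 − x_2 ≡ 0 (mod 94), i.e. x_1 = x_2.
Thus ψ is injective.
We now compute 69⁻¹ mod 94 explicitly. Euclid's algorithm: 94 = 1·69 + 25, 69 = 2·25 + 19, 25 = 1·19 + 6, 19 = 3·6 + 1; back-substituting gives 1 = 15·69 − 11·94, so 69⁻¹ ≡ 15 (mod 94).
Since ψ is injective, we find ψ⁻¹(2): we need 69x ≡ 2 − 37 ≡ 59 (mod 94). Using 69⁻¹ = 15: x ≡ 15·59 = 885 = 9·94 + 39, so x = 39.
Check: ψ(39) = 69·39 + 37 = 2728 = 29·94 + 2 ≡ 2 (mod 94).

39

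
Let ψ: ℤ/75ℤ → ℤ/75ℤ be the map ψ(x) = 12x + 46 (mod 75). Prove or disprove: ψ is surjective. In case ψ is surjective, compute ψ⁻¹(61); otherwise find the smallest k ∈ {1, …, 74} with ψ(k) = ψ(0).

25

Since gcd(12, 75) = 3, we have 12x ≡ 0 (mod 3) for all x, so ψ(x) ≡ 1 (mod 3).
But 0 ≢ 1 (mod 3), so 0 ∈ ℤ/75ℤ has no preimage. Therefore ψ is not surjective.
Since ψ is not surjective, we find the least positive k with ψ(k) = ψ(0): this means 12k ≡ 0 (mod 75), i.e. 75 ∣ 12k. Since gcd(12, 75) = 3, dividing through by 3 this holds exactly when 25 ∣ 4k, and as gcd(4, 25) = 1, exactly when 25 ∣ k.
The smallest positive such k is 25.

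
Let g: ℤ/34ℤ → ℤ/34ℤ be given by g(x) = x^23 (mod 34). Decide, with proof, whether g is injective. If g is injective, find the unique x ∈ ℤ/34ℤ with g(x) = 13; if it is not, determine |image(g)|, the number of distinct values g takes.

21

Computing x^23 mod 34 for each x (by repeated squaring, reducing mod 34 at every step), the values g(0), g(1), …, g(33) are: 0, 1, 26, 11, 30, 27, 14, 29, 32, 19, 22, 3, 24, 21, 6, 25, 16, 17, 18, 9, 28, 13, 10, 31, 12, 15, 2, 5, 20, 7, 4, 23, 8, 33.
Every element of ℤ/34ℤ appears exactly once in this list, so g is a bijection, and in particular injective.
Since g is injective, we read off the preimage of 13 from the same table: g(21) = 13, so g⁻¹(13) = 21.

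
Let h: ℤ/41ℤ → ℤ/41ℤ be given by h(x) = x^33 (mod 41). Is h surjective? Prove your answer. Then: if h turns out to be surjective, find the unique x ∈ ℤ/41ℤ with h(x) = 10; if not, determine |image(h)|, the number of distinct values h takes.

Since 41 is prime, the nonzero elements of ℤ/41ℤ form a cyclic group of order 40.
As gcd(33, 40) = 1, raising to the 33rd power is a bijection on this group: if u^33 ≡ v^33 then (uv^{−1})^33 = 1, and the only element of order dividing gcd(33, 40) = 1 is 1, so u = v.
With h(0) = 0 this makes h injective on all of ℤ/41ℤ, hence bijective (finite equal-size domain and codomain). In particular h is surjective.
Since h is surjective, we find the preimage of 10. The inverse of x ↦ x^33 on (ℤ/41ℤ)^× is x ↦ x^17, because 33·17 = 561 = 14·40 + 1 ≡ 1 (mod 40) and x^{40} = 1 for x ≠ 0 (Fermat). So h⁻¹(10) = 10^17 mod 41.
Repeated squaring mod 41: 10^1 ≡ 10, 10^2 ≡ 10² = 100 ≡ 18, 10^4 ≡ 18² = 324 ≡ 37, 10^8 ≡ 37² = 1369 ≡ 16, 10^16 ≡ 16² = 256 ≡ 10. Since 17 = 16 + 1, 10^17 ≡ 10·10: 10·10 = 100 ≡ 18. So 10^17 ≡ 18 (mod 41).
Hence h⁻¹(10) = 18.

18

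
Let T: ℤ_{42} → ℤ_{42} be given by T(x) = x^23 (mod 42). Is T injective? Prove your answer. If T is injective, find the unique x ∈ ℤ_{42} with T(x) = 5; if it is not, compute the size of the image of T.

Computing x^23 mod 42 for each x (by repeated squaring, reducing mod 42 at every step), the values T(0), T(1), …, T(41) are: 0, 1, 32, 33, 16, 17, 6, 7, 8, 39, 40, 23, 24, 13, 14, 15, 4, 5, 30, 31, 20, 21, 22, 11, 12, 37, 38, 27, 28, 29, 18, 19, 2, 3, 34, 35, 36, 25, 26, 9, 10, 41.
Every element of ℤ_{42} appears exactly once in this list, so T is a bijection, and in particular injective.
Since T is injective, we read off the preimage of 5 from the same table: T(17) = 5, so T⁻¹(5) = 17.

17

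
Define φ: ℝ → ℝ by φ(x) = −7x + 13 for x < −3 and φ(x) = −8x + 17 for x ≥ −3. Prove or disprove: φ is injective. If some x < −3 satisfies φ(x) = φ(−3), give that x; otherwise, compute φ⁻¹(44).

-4

Both pieces are strictly decreasing (slopes −7 and −8), so each is injective on its own interval.
The left piece maps (−∞, −3) onto (34, ∞); the right piece maps [−3, ∞) onto (−∞, 41].
These images overlap. In particular φ(−3) = 41 (right piece), and solving −7x + 13 = 41 on the left piece gives x = −4 < −3.
So φ(−4) = φ(−3) with −4 ≠ −3, and φ is not injective. This x = −4 is the requested value below −3.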